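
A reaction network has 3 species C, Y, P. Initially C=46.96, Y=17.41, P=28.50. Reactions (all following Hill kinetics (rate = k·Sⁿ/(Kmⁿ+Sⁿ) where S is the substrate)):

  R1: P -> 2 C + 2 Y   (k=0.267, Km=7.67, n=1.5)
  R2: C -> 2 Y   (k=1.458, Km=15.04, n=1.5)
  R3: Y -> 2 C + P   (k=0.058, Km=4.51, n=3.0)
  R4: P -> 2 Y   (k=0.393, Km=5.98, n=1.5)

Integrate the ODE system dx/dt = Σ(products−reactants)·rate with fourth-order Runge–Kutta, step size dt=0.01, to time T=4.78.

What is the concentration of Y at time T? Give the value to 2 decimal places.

RK4 with dt=0.01: 478 steps to T=4.78. Trajectory (selected grid times):
t=0.00: C=46.96 Y=17.41 P=28.50
t=0.53: C=46.62 Y=19.31 P=28.22
t=1.06: C=46.27 Y=21.22 P=27.93
t=1.59: C=45.93 Y=23.11 P=27.65
t=2.12: C=45.59 Y=25.01 P=27.37
t=2.66: C=45.24 Y=26.94 P=27.08
t=3.19: C=44.90 Y=28.82 P=26.80
t=3.72: C=44.56 Y=30.71 P=26.52
t=4.25: C=44.22 Y=32.59 P=26.24
t=4.78: C=43.88 Y=34.47 P=25.96
Read off Y at T=4.78: 34.47

Y at T = 34.47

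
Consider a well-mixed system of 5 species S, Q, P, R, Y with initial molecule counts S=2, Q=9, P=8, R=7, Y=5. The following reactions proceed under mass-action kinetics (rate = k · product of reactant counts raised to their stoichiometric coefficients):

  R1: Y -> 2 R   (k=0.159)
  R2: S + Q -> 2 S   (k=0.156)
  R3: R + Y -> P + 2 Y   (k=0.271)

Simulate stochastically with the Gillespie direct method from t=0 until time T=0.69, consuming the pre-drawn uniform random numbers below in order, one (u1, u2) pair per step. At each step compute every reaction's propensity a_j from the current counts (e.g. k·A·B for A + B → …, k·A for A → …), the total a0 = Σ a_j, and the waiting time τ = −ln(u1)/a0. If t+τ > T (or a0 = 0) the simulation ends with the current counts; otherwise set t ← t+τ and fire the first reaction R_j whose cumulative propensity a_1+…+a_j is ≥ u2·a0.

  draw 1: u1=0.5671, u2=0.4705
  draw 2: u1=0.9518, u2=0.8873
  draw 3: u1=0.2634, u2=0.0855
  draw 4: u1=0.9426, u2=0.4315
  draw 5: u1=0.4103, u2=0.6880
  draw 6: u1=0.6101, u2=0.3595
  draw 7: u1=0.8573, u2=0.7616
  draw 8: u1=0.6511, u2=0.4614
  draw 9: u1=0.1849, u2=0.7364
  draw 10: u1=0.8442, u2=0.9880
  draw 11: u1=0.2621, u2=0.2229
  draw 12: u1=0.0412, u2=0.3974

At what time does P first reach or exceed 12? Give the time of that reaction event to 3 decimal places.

Threshold first reached at t = 0.216

t=0.000: S=2 Q=9 P=8 R=7 Y=5
Draw 1: a1=0.795, a2=2.808, a3=9.485, a0=13.088; τ=−ln(0.5671)/13.088=0.043 → t=0.043; u2·a0=0.4705·13.088=6.158; a1+a2=3.603 < 6.158 ≤ a1+…+a3=13.088 → R3 fires; S=2 Q=9 P=9 R=6 Y=6
Draw 2: a1=0.954, a2=2.808, a3=9.756, a0=13.518; τ=−ln(0.9518)/13.518=0.004 → t=0.047; u2·a0=0.8873·13.518=11.995; a1+a2=3.762 < 11.995 ≤ a1+…+a3=13.518 → R3 fires; S=2 Q=9 P=10 R=5 Y=7
Draw 3: a1=1.113, a2=2.808, a3=9.485, a0=13.406; τ=−ln(0.2634)/13.406=0.100 → t=0.147; u2·a0=0.0855·13.406=1.146; a1=1.113 < 1.146 ≤ a1+a2=3.921 → R2 fires; S=3 Q=8 P=10 R=5 Y=7
Draw 4: a1=1.113, a2=3.744, a3=9.485, a0=14.342; τ=−ln(0.9426)/14.342=0.004 → t=0.151; u2·a0=0.4315·14.342=6.189; a1+a2=4.857 < 6.189 ≤ a1+…+a3=14.342 → R3 fires; S=3 Q=8 P=11 R=4 Y=8
Draw 5: a1=1.272, a2=3.744, a3=8.672, a0=13.688; τ=−ln(0.4103)/13.688=0.065 → t=0.216; u2·a0=0.6880·13.688=9.417; a1+a2=5.016 < 9.417 ≤ a1+…+a3=13.688 → R3 fires; S=3 Q=8 P=12 R=3 Y=9
Draw 6: a1=1.431, a2=3.744, a3=7.317, a0=12.492; τ=−ln(0.6101)/12.492=0.040 → t=0.255; u2·a0=0.3595·12.492=4.491; a1=1.431 < 4.491 ≤ a1+a2=5.175 → R2 fires; S=4 Q=7 P=12 R=3 Y=9
Draw 7: a1=1.431, a2=4.368, a3=7.317, a0=13.116; τ=−ln(0.8573)/13.116=0.012 → t=0.267; u2·a0=0.7616·13.116=9.989; a1+a2=5.799 < 9.989 ≤ a1+…+a3=13.116 → R3 fires; S=4 Q=7 P=13 R=2 Y=10
Draw 8: a1=1.590, a2=4.368, a3=5.420, a0=11.378; τ=−ln(0.6511)/11.378=0.038 → t=0.305; u2·a0=0.4614·11.378=5.250; a1=1.590 < 5.250 ≤ a1+a2=5.958 → R2 fires; S=5 Q=6 P=13 R=2 Y=10
Draw 9: a1=1.590, a2=4.680, a3=5.420, a0=11.690; τ=−ln(0.1849)/11.690=0.144 → t=0.449; u2·a0=0.7364·11.690=8.609; a1+a2=6.270 < 8.609 ≤ a1+…+a3=11.690 → R3 fires; S=5 Q=6 P=14 R=1 Y=11
Draw 10: a1=1.749, a2=4.680, a3=2.981, a0=9.410; τ=−ln(0.8442)/9.410=0.018 → t=0.467; u2·a0=0.9880·9.410=9.297; a1+a2=6.429 < 9.297 ≤ a1+…+a3=9.410 → R3 fires; S=5 Q=6 P=15 R=0 Y=12
Draw 11: a1=1.908, a2=4.680, a3=0.000, a0=6.588; τ=−ln(0.2621)/6.588=0.203 → t=0.670; u2·a0=0.2229·6.588=1.468 ≤ a1=1.908 → R1 fires; S=5 Q=6 P=15 R=2 Y=11
Draw 12: a1=1.749, a2=4.680, a3=5.962, a0=12.391; τ=−ln(0.0412)/12.391=0.257 → t=0.928 > T=0.69: stop.
P first becomes ≥ 12 when it reaches 12 at the event at t=0.216.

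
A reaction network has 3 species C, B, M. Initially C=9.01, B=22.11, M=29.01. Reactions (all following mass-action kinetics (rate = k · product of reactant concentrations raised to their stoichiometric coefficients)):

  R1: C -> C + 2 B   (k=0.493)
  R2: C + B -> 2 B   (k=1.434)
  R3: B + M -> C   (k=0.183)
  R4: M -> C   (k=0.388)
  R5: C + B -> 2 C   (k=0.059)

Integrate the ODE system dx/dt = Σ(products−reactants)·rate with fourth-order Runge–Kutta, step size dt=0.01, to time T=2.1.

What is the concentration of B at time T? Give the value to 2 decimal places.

B at T = 34.01

RK4 with dt=0.01: 210 steps to T=2.1. Trajectory (selected grid times):
t=0.00: C=9.01 B=22.11 M=29.01
t=0.23: C=1.28 B=32.06 M=7.76
t=0.47: C=0.27 B=33.60 M=1.66
t=0.70: C=0.06 B=33.92 M=0.37
t=0.93: C=0.01 B=33.99 M=0.08
t=1.17: C=0.00 B=34.01 M=0.02
t=1.40: C=0.00 B=34.01 M=0.00
t=1.63: C=0.00 B=34.01 M=0.00
t=1.87: C=0.00 B=34.01 M=0.00
t=2.10: C=0.00 B=34.01 M=0.00
Read off B at T=2.1: 34.01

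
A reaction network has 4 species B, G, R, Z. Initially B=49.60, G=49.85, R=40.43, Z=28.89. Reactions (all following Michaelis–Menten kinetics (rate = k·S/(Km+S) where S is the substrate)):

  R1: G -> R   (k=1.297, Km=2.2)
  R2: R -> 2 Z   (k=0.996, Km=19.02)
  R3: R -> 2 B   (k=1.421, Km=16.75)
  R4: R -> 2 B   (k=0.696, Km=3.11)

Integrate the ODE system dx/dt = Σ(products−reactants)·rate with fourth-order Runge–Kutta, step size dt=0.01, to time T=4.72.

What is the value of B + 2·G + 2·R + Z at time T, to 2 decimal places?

Check how each reaction changes W = B + 2·G + 2·R + Z (weight of products minus weight of reactants):
R1: G -> R: (2·1) − (2·1) = 2 − 2 = 0
R2: R -> 2 Z: (1·2) − (2·1) = 2 − 2 = 0
R3: R -> 2 B: (1·2) − (2·1) = 2 − 2 = 0
R4: R -> 2 B: (1·2) − (2·1) = 2 − 2 = 0
Every reaction leaves W unchanged, so W is conserved and no simulation is needed: W(T) = W(0) = 49.60 + 2·49.85 + 2·40.43 + 28.89 = 259.05

Value at T = 259.05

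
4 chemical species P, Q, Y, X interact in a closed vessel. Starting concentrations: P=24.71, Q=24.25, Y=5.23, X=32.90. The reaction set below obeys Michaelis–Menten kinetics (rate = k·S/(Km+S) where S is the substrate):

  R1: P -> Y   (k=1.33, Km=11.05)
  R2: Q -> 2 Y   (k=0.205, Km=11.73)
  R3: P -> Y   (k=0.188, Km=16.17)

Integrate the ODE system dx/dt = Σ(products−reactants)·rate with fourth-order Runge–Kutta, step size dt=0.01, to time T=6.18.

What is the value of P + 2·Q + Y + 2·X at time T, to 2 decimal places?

Check how each reaction changes W = P + 2·Q + Y + 2·X (weight of products minus weight of reactants):
R1: P -> Y: (1·1) − (1·1) = 1 − 1 = 0
R2: Q -> 2 Y: (1·2) − (2·1) = 2 − 2 = 0
R3: P -> Y: (1·1) − (1·1) = 1 − 1 = 0
Every reaction leaves W unchanged, so W is conserved and no simulation is needed: W(T) = W(0) = 24.71 + 2·24.25 + 5.23 + 2·32.90 = 144.24

Value at T = 144.24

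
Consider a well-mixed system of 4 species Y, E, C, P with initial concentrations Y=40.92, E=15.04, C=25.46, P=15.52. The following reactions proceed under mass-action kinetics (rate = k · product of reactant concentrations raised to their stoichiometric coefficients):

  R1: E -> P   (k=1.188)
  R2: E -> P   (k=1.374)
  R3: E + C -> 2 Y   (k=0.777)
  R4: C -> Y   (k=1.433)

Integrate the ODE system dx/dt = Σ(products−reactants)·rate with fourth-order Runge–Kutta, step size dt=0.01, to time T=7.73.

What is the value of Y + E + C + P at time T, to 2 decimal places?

Check how each reaction changes W = Y + E + C + P (weight of products minus weight of reactants):
R1: E -> P: (1·1) − (1·1) = 1 − 1 = 0
R2: E -> P: (1·1) − (1·1) = 1 − 1 = 0
R3: E + C -> 2 Y: (1·2) − (1·1 + 1·1) = 2 − 2 = 0
R4: C -> Y: (1·1) − (1·1) = 1 − 1 = 0
Every reaction leaves W unchanged, so W is conserved and no simulation is needed: W(T) = W(0) = 40.92 + 15.04 + 25.46 + 15.52 = 96.94

Value at T = 96.94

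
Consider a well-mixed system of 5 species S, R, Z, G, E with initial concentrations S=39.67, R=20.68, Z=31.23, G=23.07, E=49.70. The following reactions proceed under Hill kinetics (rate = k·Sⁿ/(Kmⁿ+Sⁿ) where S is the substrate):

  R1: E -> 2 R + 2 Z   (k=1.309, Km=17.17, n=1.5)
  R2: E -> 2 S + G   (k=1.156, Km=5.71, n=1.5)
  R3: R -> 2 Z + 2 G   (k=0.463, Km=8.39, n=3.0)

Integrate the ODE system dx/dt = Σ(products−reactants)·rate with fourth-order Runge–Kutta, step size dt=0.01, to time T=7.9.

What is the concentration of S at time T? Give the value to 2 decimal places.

RK4 with dt=0.01: 790 steps to T=7.9. Trajectory (selected grid times):
t=0.00: S=39.67 R=20.68 Z=31.23 G=23.07 E=49.70
t=0.88: S=41.63 R=22.20 Z=33.90 G=24.82 E=47.77
t=1.76: S=43.58 R=23.70 Z=36.57 G=26.57 E=45.85
t=2.63: S=45.50 R=25.15 Z=39.18 G=28.31 E=43.97
t=3.51: S=47.44 R=26.60 Z=41.81 G=30.06 E=42.08
t=4.39: S=49.38 R=28.02 Z=44.42 G=31.82 E=40.20
t=5.27: S=51.30 R=29.41 Z=47.00 G=33.58 E=38.35
t=6.14: S=53.20 R=30.75 Z=49.52 G=35.32 E=36.53
t=7.02: S=55.11 R=32.08 Z=52.05 G=37.08 E=34.71
t=7.90: S=57.02 R=33.37 Z=54.54 G=38.83 E=32.91
Read off S at T=7.9: 57.02

S at T = 57.02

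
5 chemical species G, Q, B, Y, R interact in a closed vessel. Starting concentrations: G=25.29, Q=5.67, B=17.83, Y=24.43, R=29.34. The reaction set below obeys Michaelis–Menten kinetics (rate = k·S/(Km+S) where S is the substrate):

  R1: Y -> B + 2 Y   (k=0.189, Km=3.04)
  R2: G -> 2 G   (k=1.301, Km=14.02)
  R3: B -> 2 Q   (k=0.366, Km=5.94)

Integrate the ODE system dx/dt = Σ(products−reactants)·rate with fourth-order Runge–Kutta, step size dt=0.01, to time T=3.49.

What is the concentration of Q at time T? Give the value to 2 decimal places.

RK4 with dt=0.01: 349 steps to T=3.49. Trajectory (selected grid times):
t=0.00: G=25.29 Q=5.67 B=17.83 Y=24.43 R=29.34
t=0.39: G=25.62 Q=5.88 B=17.79 Y=24.50 R=29.34
t=0.78: G=25.95 Q=6.10 B=17.75 Y=24.56 R=29.34
t=1.16: G=26.27 Q=6.31 B=17.71 Y=24.63 R=29.34
t=1.55: G=26.60 Q=6.52 B=17.67 Y=24.69 R=29.34
t=1.94: G=26.93 Q=6.73 B=17.62 Y=24.76 R=29.34
t=2.33: G=27.27 Q=6.95 B=17.58 Y=24.82 R=29.34
t=2.71: G=27.59 Q=7.15 B=17.54 Y=24.89 R=29.34
t=3.10: G=27.93 Q=7.37 B=17.50 Y=24.95 R=29.34
t=3.49: G=28.27 Q=7.58 B=17.46 Y=25.02 R=29.34
Read off Q at T=3.49: 7.58

Q at T = 7.58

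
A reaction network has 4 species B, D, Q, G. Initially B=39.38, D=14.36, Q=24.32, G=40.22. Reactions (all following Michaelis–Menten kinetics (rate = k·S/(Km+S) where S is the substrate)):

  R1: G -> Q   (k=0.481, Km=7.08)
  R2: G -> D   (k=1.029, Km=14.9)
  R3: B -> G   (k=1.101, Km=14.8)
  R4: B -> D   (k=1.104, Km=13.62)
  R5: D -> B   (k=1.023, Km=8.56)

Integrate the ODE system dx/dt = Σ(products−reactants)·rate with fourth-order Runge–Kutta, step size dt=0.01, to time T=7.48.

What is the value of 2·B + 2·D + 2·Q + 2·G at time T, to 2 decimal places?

Value at T = 236.56

Check how each reaction changes W = 2·B + 2·D + 2·Q + 2·G (weight of products minus weight of reactants):
R1: G -> Q: (2·1) − (2·1) = 2 − 2 = 0
R2: G -> D: (2·1) − (2·1) = 2 − 2 = 0
R3: B -> G: (2·1) − (2·1) = 2 − 2 = 0
R4: B -> D: (2·1) − (2·1) = 2 − 2 = 0
R5: D -> B: (2·1) − (2·1) = 2 − 2 = 0
Every reaction leaves W unchanged, so W is conserved and no simulation is needed: W(T) = W(0) = 2·39.38 + 2·14.36 + 2·24.32 + 2·40.22 = 236.56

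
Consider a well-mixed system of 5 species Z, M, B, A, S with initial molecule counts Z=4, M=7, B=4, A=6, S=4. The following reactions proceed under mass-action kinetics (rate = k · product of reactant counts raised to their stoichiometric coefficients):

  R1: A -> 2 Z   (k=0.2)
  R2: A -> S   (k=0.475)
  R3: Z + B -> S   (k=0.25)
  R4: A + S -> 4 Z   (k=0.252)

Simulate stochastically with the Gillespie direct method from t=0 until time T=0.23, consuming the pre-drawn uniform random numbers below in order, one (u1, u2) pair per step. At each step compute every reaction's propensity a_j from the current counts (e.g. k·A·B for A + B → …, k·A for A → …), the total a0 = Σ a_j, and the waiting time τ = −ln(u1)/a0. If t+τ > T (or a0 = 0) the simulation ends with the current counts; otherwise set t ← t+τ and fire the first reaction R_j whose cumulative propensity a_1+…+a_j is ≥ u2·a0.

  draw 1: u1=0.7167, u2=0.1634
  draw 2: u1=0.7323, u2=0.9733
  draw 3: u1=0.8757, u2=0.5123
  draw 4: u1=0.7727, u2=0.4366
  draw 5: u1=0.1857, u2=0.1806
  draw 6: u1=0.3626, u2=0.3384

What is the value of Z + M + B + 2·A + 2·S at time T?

Check how each reaction changes W = Z + M + B + 2·A + 2·S (weight of products minus weight of reactants):
R1: A -> 2 Z: (1·2) − (2·1) = 2 − 2 = 0
R2: A -> S: (2·1) − (2·1) = 2 − 2 = 0
R3: Z + B -> S: (2·1) − (1·1 + 1·1) = 2 − 2 = 0
R4: A + S -> 4 Z: (1·4) − (2·1 + 2·1) = 4 − 4 = 0
Every reaction leaves W unchanged, so W is conserved and no simulation is needed: W(T) = W(0) = 4 + 7 + 4 + 2·6 + 2·4 = 35

Value at T = 35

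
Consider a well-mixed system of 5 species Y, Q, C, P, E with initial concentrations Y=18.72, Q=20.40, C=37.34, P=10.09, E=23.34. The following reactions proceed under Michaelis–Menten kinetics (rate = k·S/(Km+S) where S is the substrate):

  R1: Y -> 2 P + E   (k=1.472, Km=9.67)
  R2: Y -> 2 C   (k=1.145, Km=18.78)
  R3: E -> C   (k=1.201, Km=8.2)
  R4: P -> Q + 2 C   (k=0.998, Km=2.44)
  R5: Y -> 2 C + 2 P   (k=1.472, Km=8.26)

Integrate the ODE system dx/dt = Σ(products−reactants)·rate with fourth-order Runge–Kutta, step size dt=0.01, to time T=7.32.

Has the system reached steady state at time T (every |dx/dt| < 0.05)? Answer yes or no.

Steady state at T: no

RK4 with dt=0.01: 732 steps to T=7.32. Trajectory (selected grid times):
t=0.00: Y=18.72 Q=20.40 C=37.34 P=10.09 E=23.34
t=0.81: Y=16.69 Q=21.06 C=41.92 P=12.59 E=23.39
t=1.63: Y=14.72 Q=21.76 C=46.47 P=14.97 E=23.41
t=2.44: Y=12.88 Q=22.46 C=50.87 P=17.16 E=23.39
t=3.25: Y=11.16 Q=23.17 C=55.15 P=19.18 E=23.33
t=4.07: Y=9.53 Q=23.90 C=59.35 P=21.04 E=23.22
t=4.88: Y=8.05 Q=24.63 C=63.34 P=22.67 E=23.07
t=5.69: Y=6.71 Q=25.36 C=67.17 P=24.10 E=22.87
t=6.51: Y=5.51 Q=26.11 C=70.86 P=25.31 E=22.61
t=7.32: Y=4.46 Q=26.85 C=74.34 P=26.27 E=22.30
Rates at T: R1=0.4646, R2=0.2197, R3=0.8782, R4=0.9132, R5=0.5161
dx/dt at T (Σ net stoichiometry × rate): Y=-1.2004, Q=+0.9132, C=+4.1761, P=+1.0481, E=-0.4136
Largest |dx/dt| is |+4.1761| (C) ≥ 0.05 → not steady.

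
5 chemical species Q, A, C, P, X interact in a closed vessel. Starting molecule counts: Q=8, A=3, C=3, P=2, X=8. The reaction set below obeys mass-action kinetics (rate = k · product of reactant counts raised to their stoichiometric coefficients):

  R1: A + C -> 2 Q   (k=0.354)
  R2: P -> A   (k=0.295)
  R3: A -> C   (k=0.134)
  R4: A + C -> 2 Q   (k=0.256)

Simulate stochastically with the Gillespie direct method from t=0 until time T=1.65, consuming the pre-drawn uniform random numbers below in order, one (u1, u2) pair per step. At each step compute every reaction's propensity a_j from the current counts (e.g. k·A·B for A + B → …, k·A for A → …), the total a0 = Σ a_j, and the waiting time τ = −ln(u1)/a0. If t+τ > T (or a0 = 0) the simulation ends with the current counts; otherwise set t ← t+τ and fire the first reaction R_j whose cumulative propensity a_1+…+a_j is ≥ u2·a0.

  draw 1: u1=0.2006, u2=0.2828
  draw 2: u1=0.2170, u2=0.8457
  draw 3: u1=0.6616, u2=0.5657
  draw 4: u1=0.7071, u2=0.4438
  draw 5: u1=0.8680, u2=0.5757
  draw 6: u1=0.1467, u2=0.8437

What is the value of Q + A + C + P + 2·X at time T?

Value at T = 32

Check how each reaction changes W = Q + A + C + P + 2·X (weight of products minus weight of reactants):
R1: A + C -> 2 Q: (1·2) − (1·1 + 1·1) = 2 − 2 = 0
R2: P -> A: (1·1) − (1·1) = 1 − 1 = 0
R3: A -> C: (1·1) − (1·1) = 1 − 1 = 0
R4: A + C -> 2 Q: (1·2) − (1·1 + 1·1) = 2 − 2 = 0
Every reaction leaves W unchanged, so W is conserved and no simulation is needed: W(T) = W(0) = 8 + 3 + 3 + 2 + 2·8 = 32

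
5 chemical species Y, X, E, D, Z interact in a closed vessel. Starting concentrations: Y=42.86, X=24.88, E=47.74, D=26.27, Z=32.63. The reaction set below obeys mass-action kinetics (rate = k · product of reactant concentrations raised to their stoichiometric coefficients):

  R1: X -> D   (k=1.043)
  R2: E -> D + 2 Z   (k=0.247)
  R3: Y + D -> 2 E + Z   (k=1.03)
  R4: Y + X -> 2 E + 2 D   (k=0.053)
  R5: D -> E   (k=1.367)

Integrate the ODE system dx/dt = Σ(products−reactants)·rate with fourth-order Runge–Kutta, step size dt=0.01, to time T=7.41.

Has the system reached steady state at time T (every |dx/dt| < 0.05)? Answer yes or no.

RK4 with dt=0.01: 741 steps to T=7.41. Trajectory (selected grid times):
t=0.00: Y=42.86 X=24.88 E=47.74 D=26.27 Z=32.63
t=0.82: Y=0.00 X=8.71 E=122.44 D=18.51 Z=119.51
t=1.65: Y=0.00 X=3.67 E=122.32 D=23.68 Z=169.50
t=2.47: Y=0.00 X=1.56 E=124.18 D=23.92 Z=219.43
t=3.29: Y=0.00 X=0.66 E=125.48 D=23.52 Z=270.02
t=4.12: Y=0.00 X=0.28 E=126.17 D=23.21 Z=321.63
t=4.94: Y=0.00 X=0.12 E=126.50 D=23.05 Z=372.81
t=5.76: Y=0.00 X=0.05 E=126.64 D=22.97 Z=424.09
t=6.59: Y=0.00 X=0.02 E=126.71 D=22.93 Z=476.03
t=7.41: Y=0.00 X=0.01 E=126.74 D=22.92 Z=527.37
Rates at T: R1=0.0094, R2=31.3045, R3=0.0000, R4=0.0000, R5=31.3263
dx/dt at T (Σ net stoichiometry × rate): Y=-0.0000, X=-0.0094, E=+0.0219, D=-0.0125, Z=+62.6089
Largest |dx/dt| is |+62.6089| (Z) ≥ 0.05 → not steady.

Steady state at T: no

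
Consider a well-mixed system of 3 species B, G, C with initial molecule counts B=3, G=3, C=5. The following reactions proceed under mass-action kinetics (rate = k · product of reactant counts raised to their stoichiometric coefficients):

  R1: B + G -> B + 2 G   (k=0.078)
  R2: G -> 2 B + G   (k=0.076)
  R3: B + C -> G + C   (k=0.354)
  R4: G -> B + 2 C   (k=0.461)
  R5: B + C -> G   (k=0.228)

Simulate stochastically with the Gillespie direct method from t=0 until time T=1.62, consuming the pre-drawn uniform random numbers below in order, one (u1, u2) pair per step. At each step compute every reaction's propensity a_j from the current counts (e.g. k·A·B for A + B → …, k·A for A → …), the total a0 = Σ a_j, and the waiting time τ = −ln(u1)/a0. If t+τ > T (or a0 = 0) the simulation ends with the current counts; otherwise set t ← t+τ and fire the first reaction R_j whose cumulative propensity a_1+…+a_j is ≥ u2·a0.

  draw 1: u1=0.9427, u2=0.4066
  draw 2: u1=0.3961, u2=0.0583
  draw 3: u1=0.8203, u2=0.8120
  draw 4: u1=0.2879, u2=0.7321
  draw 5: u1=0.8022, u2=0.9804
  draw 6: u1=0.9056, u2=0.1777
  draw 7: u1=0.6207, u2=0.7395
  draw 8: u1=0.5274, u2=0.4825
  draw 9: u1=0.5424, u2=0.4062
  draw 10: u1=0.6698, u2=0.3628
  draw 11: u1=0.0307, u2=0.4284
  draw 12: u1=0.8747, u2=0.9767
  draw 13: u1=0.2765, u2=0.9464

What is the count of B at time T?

t=0.000: B=3 G=3 C=5
Draw 1: a1=0.702, a2=0.228, a3=5.310, a4=1.383, a5=3.420, a0=11.043; τ=−ln(0.9427)/11.043=0.005 → t=0.005; u2·a0=0.4066·11.043=4.490; a1+a2=0.930 < 4.490 ≤ a1+…+a3=6.240 → R3 fires; B=2 G=4 C=5
Draw 2: a1=0.624, a2=0.304, a3=3.540, a4=1.844, a5=2.280, a0=8.592; τ=−ln(0.3961)/8.592=0.108 → t=0.113; u2·a0=0.0583·8.592=0.501 ≤ a1=0.624 → R1 fires; B=2 G=5 C=5
Draw 3: a1=0.780, a2=0.380, a3=3.540, a4=2.305, a5=2.280, a0=9.285; τ=−ln(0.8203)/9.285=0.021 → t=0.134; u2·a0=0.8120·9.285=7.539; a1+…+a4=7.005 < 7.539 ≤ a1+…+a5=9.285 → R5 fires; B=1 G=6 C=4
Draw 4: a1=0.468, a2=0.456, a3=1.416, a4=2.766, a5=0.912, a0=6.018; τ=−ln(0.2879)/6.018=0.207 → t=0.341; u2·a0=0.7321·6.018=4.406; a1+…+a3=2.340 < 4.406 ≤ a1+…+a4=5.106 → R4 fires; B=2 G=5 C=6
Draw 5: a1=0.780, a2=0.380, a3=4.248, a4=2.305, a5=2.736, a0=10.449; τ=−ln(0.8022)/10.449=0.021 → t=0.362; u2·a0=0.9804·10.449=10.244; a1+…+a4=7.713 < 10.244 ≤ a1+…+a5=10.449 → R5 fires; B=1 G=6 C=5
Draw 6: a1=0.468, a2=0.456, a3=1.770, a4=2.766, a5=1.140, a0=6.600; τ=−ln(0.9056)/6.600=0.015 → t=0.377; u2·a0=0.1777·6.600=1.173; a1+a2=0.924 < 1.173 ≤ a1+…+a3=2.694 → R3 fires; B=0 G=7 C=5
Draw 7: a1=0.000, a2=0.532, a3=0.000, a4=3.227, a5=0.000, a0=3.759; τ=−ln(0.6207)/3.759=0.127 → t=0.504; u2·a0=0.7395·3.759=2.780; a1+…+a3=0.532 < 2.780 ≤ a1+…+a4=3.759 → R4 fires; B=1 G=6 C=7
Draw 8: a1=0.468, a2=0.456, a3=2.478, a4=2.766, a5=1.596, a0=7.764; τ=−ln(0.5274)/7.764=0.082 → t=0.587; u2·a0=0.4825·7.764=3.746; a1+…+a3=3.402 < 3.746 ≤ a1+…+a4=6.168 → R4 fires; B=2 G=5 C=9
Draw 9: a1=0.780, a2=0.380, a3=6.372, a4=2.305, a5=4.104, a0=13.941; τ=−ln(0.5424)/13.941=0.044 → t=0.631; u2·a0=0.4062·13.941=5.663; a1+a2=1.160 < 5.663 ≤ a1+…+a3=7.532 → R3 fires; B=1 G=6 C=9
Draw 10: a1=0.468, a2=0.456, a3=3.186, a4=2.766, a5=2.052, a0=8.928; τ=−ln(0.6698)/8.928=0.045 → t=0.676; u2·a0=0.3628·8.928=3.239; a1+a2=0.924 < 3.239 ≤ a1+…+a3=4.110 → R3 fires; B=0 G=7 C=9
Draw 11: a1=0.000, a2=0.532, a3=0.000, a4=3.227, a5=0.000, a0=3.759; τ=−ln(0.0307)/3.759=0.927 → t=1.602; u2·a0=0.4284·3.759=1.610; a1+…+a3=0.532 < 1.610 ≤ a1+…+a4=3.759 → R4 fires; B=1 G=6 C=11
Draw 12: a1=0.468, a2=0.456, a3=3.894, a4=2.766, a5=2.508, a0=10.092; τ=−ln(0.8747)/10.092=0.013 → t=1.616; u2·a0=0.9767·10.092=9.857; a1+…+a4=7.584 < 9.857 ≤ a1+…+a5=10.092 → R5 fires; B=0 G=7 C=10
Draw 13: a1=0.000, a2=0.532, a3=0.000, a4=3.227, a5=0.000, a0=3.759; τ=−ln(0.2765)/3.759=0.342 → t=1.957 > T=1.62: stop.
Read off B at T=1.62: 0

B at T = 0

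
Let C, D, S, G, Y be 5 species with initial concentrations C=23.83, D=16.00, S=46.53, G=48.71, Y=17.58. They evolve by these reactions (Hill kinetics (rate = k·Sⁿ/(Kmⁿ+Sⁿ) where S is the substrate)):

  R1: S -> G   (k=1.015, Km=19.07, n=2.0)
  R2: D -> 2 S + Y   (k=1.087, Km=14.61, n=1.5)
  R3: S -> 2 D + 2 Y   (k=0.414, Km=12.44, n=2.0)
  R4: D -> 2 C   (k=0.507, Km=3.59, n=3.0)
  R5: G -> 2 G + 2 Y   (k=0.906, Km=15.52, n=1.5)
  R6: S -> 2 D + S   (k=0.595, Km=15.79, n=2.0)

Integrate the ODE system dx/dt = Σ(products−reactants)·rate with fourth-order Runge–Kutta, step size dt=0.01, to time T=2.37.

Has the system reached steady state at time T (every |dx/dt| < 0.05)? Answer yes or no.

RK4 with dt=0.01: 237 steps to T=2.37. Trajectory (selected grid times):
t=0.00: C=23.83 D=16.00 S=46.53 G=48.71 Y=17.58
t=0.26: C=24.09 D=16.20 S=46.51 G=49.14 Y=18.33
t=0.53: C=24.36 D=16.40 S=46.49 G=49.58 Y=19.12
t=0.79: C=24.62 D=16.59 S=46.47 G=50.00 Y=19.87
t=1.05: C=24.88 D=16.78 S=46.45 G=50.43 Y=20.63
t=1.32: C=25.15 D=16.98 S=46.44 G=50.88 Y=21.42
t=1.58: C=25.42 D=17.17 S=46.43 G=51.30 Y=22.18
t=1.84: C=25.68 D=17.36 S=46.42 G=51.73 Y=22.95
t=2.11: C=25.95 D=17.56 S=46.41 G=52.18 Y=23.74
t=2.37: C=26.21 D=17.74 S=46.41 G=52.60 Y=24.51
Rates at T: R1=0.8684, R2=0.6221, R3=0.3862, R4=0.5028, R5=0.7809, R6=0.5333
dx/dt at T (Σ net stoichiometry × rate): C=+1.0057, D=+0.7141, S=-0.0104, G=+1.6492, Y=+2.9564
Largest |dx/dt| is |+2.9564| (Y) ≥ 0.05 → not steady.

Steady state at T: no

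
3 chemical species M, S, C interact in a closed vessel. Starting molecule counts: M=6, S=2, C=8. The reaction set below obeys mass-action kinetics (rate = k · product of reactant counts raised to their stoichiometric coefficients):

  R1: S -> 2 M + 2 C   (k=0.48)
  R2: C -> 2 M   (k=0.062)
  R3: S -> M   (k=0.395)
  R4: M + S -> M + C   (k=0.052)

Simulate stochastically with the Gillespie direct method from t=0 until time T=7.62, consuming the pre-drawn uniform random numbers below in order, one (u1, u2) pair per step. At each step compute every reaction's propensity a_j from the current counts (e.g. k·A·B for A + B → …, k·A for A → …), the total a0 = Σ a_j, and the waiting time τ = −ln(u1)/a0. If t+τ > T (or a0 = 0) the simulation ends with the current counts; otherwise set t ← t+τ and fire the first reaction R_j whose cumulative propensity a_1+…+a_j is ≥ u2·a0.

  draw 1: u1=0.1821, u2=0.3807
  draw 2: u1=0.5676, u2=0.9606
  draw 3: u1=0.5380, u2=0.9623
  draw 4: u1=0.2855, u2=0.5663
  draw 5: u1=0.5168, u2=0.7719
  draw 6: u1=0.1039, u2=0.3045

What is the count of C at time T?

C at T = 7

t=0.000: M=6 S=2 C=8
Draw 1: a1=0.960, a2=0.496, a3=0.790, a4=0.624, a0=2.870; τ=−ln(0.1821)/2.870=0.593 → t=0.593; u2·a0=0.3807·2.870=1.093; a1=0.960 < 1.093 ≤ a1+a2=1.456 → R2 fires; M=8 S=2 C=7
Draw 2: a1=0.960, a2=0.434, a3=0.790, a4=0.832, a0=3.016; τ=−ln(0.5676)/3.016=0.188 → t=0.781; u2·a0=0.9606·3.016=2.897; a1+…+a3=2.184 < 2.897 ≤ a1+…+a4=3.016 → R4 fires; M=8 S=1 C=8
Draw 3: a1=0.480, a2=0.496, a3=0.395, a4=0.416, a0=1.787; τ=−ln(0.5380)/1.787=0.347 → t=1.128; u2·a0=0.9623·1.787=1.720; a1+…+a3=1.371 < 1.720 ≤ a1+…+a4=1.787 → R4 fires; M=8 S=0 C=9
Draw 4: a1=0.000, a2=0.558, a3=0.000, a4=0.000, a0=0.558; τ=−ln(0.2855)/0.558=2.246 → t=3.375; u2·a0=0.5663·0.558=0.316; a1=0.000 < 0.316 ≤ a1+a2=0.558 → R2 fires; M=10 S=0 C=8
Draw 5: a1=0.000, a2=0.496, a3=0.000, a4=0.000, a0=0.496; τ=−ln(0.5168)/0.496=1.331 → t=4.705; u2·a0=0.7719·0.496=0.383; a1=0.000 < 0.383 ≤ a1+a2=0.496 → R2 fires; M=12 S=0 C=7
Draw 6: a1=0.000, a2=0.434, a3=0.000, a4=0.000, a0=0.434; τ=−ln(0.1039)/0.434=5.217 → t=9.923 > T=7.62: stop.
Read off C at T=7.62: 7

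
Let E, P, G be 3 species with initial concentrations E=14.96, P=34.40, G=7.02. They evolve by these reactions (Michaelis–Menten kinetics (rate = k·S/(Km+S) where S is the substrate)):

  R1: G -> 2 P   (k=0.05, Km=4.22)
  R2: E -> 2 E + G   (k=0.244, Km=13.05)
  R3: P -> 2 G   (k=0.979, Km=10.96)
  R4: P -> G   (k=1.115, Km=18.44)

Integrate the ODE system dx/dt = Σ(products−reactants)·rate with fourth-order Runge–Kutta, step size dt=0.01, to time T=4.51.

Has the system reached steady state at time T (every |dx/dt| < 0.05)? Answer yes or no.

Steady state at T: no

RK4 with dt=0.01: 451 steps to T=4.51. Trajectory (selected grid times):
t=0.00: E=14.96 P=34.40 G=7.02
t=0.50: E=15.03 P=33.70 G=8.17
t=1.00: E=15.09 P=33.01 G=9.32
t=1.50: E=15.16 P=32.32 G=10.45
t=2.00: E=15.22 P=31.64 G=11.58
t=2.51: E=15.29 P=30.95 G=12.73
t=3.01: E=15.35 P=30.28 G=13.84
t=3.51: E=15.42 P=29.61 G=14.95
t=4.01: E=15.49 P=28.95 G=16.05
t=4.51: E=15.55 P=28.30 G=17.15
Rates at T: R1=0.0401, R2=0.1327, R3=0.7057, R4=0.6751
dx/dt at T (Σ net stoichiometry × rate): E=+0.1327, P=-1.3005, G=+2.1790
Largest |dx/dt| is |+2.1790| (G) ≥ 0.05 → not steady.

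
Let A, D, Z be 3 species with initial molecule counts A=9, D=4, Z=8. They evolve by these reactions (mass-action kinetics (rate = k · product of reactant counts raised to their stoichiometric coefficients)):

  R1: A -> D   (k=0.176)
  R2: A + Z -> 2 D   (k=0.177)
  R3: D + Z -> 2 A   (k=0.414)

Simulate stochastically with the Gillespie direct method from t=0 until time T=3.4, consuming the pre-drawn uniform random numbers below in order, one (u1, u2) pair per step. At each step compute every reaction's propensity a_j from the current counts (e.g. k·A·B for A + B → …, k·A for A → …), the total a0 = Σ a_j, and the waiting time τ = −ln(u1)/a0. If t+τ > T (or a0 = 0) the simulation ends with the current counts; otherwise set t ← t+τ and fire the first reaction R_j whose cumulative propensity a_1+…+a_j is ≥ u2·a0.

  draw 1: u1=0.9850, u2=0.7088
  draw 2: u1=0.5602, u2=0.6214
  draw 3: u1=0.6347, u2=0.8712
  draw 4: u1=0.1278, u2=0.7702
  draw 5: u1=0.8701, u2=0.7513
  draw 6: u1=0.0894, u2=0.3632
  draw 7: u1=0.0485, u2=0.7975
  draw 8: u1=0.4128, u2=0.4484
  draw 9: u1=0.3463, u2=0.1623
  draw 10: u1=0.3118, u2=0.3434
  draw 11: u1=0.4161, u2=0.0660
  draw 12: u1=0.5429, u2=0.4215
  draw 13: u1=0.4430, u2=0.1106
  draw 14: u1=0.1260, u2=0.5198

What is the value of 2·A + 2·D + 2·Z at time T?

Check how each reaction changes W = 2·A + 2·D + 2·Z (weight of products minus weight of reactants):
R1: A -> D: (2·1) − (2·1) = 2 − 2 = 0
R2: A + Z -> 2 D: (2·2) − (2·1 + 2·1) = 4 − 4 = 0
R3: D + Z -> 2 A: (2·2) − (2·1 + 2·1) = 4 − 4 = 0
Every reaction leaves W unchanged, so W is conserved and no simulation is needed: W(T) = W(0) = 2·9 + 2·4 + 2·8 = 42

Value at T = 42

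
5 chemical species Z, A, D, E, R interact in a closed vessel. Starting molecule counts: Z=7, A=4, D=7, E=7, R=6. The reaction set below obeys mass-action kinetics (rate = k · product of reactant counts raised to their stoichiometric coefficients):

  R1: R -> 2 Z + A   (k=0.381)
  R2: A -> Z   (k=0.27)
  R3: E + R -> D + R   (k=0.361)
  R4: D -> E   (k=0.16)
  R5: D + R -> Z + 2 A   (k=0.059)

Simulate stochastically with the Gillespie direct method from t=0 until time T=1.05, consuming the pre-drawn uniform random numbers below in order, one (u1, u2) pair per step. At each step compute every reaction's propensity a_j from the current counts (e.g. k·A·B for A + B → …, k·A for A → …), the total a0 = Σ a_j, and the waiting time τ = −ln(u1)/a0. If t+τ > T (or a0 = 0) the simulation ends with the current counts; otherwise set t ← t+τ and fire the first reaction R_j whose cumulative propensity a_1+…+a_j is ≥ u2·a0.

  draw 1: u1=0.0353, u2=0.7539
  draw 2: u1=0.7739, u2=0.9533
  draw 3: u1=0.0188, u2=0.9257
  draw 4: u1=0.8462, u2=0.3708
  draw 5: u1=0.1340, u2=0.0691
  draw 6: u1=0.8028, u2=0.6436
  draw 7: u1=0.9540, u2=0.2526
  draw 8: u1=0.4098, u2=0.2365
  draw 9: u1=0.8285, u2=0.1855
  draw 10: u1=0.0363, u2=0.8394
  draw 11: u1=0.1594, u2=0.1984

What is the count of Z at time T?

Z at T = 14

t=0.000: Z=7 A=4 D=7 E=7 R=6
Draw 1: a1=2.286, a2=1.080, a3=15.162, a4=1.120, a5=2.478, a0=22.126; τ=−ln(0.0353)/22.126=0.151 → t=0.151; u2·a0=0.7539·22.126=16.681; a1+a2=3.366 < 16.681 ≤ a1+…+a3=18.528 → R3 fires; Z=7 A=4 D=8 E=6 R=6
Draw 2: a1=2.286, a2=1.080, a3=12.996, a4=1.280, a5=2.832, a0=20.474; τ=−ln(0.7739)/20.474=0.013 → t=0.164; u2·a0=0.9533·20.474=19.518; a1+…+a4=17.642 < 19.518 ≤ a1+…+a5=20.474 → R5 fires; Z=8 A=6 D=7 E=6 R=5
Draw 3: a1=1.905, a2=1.620, a3=10.830, a4=1.120, a5=2.065, a0=17.540; τ=−ln(0.0188)/17.540=0.227 → t=0.390; u2·a0=0.9257·17.540=16.237; a1+…+a4=15.475 < 16.237 ≤ a1+…+a5=17.540 → R5 fires; Z=9 A=8 D=6 E=6 R=4
Draw 4: a1=1.524, a2=2.160, a3=8.664, a4=0.960, a5=1.416, a0=14.724; τ=−ln(0.8462)/14.724=0.011 → t=0.402; u2·a0=0.3708·14.724=5.460; a1+a2=3.684 < 5.460 ≤ a1+…+a3=12.348 → R3 fires; Z=9 A=8 D=7 E=5 R=4
Draw 5: a1=1.524, a2=2.160, a3=7.220, a4=1.120, a5=1.652, a0=13.676; τ=−ln(0.1340)/13.676=0.147 → t=0.549; u2·a0=0.0691·13.676=0.945 ≤ a1=1.524 → R1 fires; Z=11 A=9 D=7 E=5 R=3
Draw 6: a1=1.143, a2=2.430, a3=5.415, a4=1.120, a5=1.239, a0=11.347; τ=−ln(0.8028)/11.347=0.019 → t=0.568; u2·a0=0.6436·11.347=7.303; a1+a2=3.573 < 7.303 ≤ a1+…+a3=8.988 → R3 fires; Z=11 A=9 D=8 E=4 R=3
Draw 7: a1=1.143, a2=2.430, a3=4.332, a4=1.280, a5=1.416, a0=10.601; τ=−ln(0.9540)/10.601=0.004 → t=0.572; u2·a0=0.2526·10.601=2.678; a1=1.143 < 2.678 ≤ a1+a2=3.573 → R2 fires; Z=12 A=8 D=8 E=4 R=3
Draw 8: a1=1.143, a2=2.160, a3=4.332, a4=1.280, a5=1.416, a0=10.331; τ=−ln(0.4098)/10.331=0.086 → t=0.659; u2·a0=0.2365·10.331=2.443; a1=1.143 < 2.443 ≤ a1+a2=3.303 → R2 fires; Z=13 A=7 D=8 E=4 R=3
Draw 9: a1=1.143, a2=1.890, a3=4.332, a4=1.280, a5=1.416, a0=10.061; τ=−ln(0.8285)/10.061=0.019 → t=0.677; u2·a0=0.1855·10.061=1.866; a1=1.143 < 1.866 ≤ a1+a2=3.033 → R2 fires; Z=14 A=6 D=8 E=4 R=3
Draw 10: a1=1.143, a2=1.620, a3=4.332, a4=1.280, a5=1.416, a0=9.791; τ=−ln(0.0363)/9.791=0.339 → t=1.016; u2·a0=0.8394·9.791=8.219; a1+…+a3=7.095 < 8.219 ≤ a1+…+a4=8.375 → R4 fires; Z=14 A=6 D=7 E=5 R=3
Draw 11: a1=1.143, a2=1.620, a3=5.415, a4=1.120, a5=1.239, a0=10.537; τ=−ln(0.1594)/10.537=0.174 → t=1.190 > T=1.05: stop.
Read off Z at T=1.05: 14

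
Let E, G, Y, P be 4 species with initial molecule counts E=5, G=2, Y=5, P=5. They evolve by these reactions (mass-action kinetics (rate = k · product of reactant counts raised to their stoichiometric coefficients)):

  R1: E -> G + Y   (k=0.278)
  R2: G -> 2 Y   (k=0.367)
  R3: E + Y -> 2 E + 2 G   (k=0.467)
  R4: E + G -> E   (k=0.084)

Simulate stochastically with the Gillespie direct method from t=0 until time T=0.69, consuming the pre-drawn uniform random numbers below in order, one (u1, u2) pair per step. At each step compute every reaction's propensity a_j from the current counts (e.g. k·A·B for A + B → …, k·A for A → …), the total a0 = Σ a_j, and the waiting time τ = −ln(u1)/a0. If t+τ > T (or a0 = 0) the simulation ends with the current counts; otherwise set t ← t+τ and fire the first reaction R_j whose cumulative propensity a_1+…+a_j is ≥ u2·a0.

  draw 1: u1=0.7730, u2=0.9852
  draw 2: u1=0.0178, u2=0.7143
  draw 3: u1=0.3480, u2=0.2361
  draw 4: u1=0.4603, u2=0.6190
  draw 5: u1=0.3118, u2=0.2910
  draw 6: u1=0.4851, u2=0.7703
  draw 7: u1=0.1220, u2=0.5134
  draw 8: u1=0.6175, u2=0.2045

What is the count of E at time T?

t=0.000: E=5 G=2 Y=5 P=5
Draw 1: a1=1.390, a2=0.734, a3=11.675, a4=0.840, a0=14.639; τ=−ln(0.7730)/14.639=0.018 → t=0.018; u2·a0=0.9852·14.639=14.422; a1+…+a3=13.799 < 14.422 ≤ a1+…+a4=14.639 → R4 fires; E=5 G=1 Y=5 P=5
Draw 2: a1=1.390, a2=0.367, a3=11.675, a4=0.420, a0=13.852; τ=−ln(0.0178)/13.852=0.291 → t=0.308; u2·a0=0.7143·13.852=9.894; a1+a2=1.757 < 9.894 ≤ a1+…+a3=13.432 → R3 fires; E=6 G=3 Y=4 P=5
Draw 3: a1=1.668, a2=1.101, a3=11.208, a4=1.512, a0=15.489; τ=−ln(0.3480)/15.489=0.068 → t=0.377; u2·a0=0.2361·15.489=3.657; a1+a2=2.769 < 3.657 ≤ a1+…+a3=13.977 → R3 fires; E=7 G=5 Y=3 P=5
Draw 4: a1=1.946, a2=1.835, a3=9.807, a4=2.940, a0=16.528; τ=−ln(0.4603)/16.528=0.047 → t=0.424; u2·a0=0.6190·16.528=10.231; a1+a2=3.781 < 10.231 ≤ a1+…+a3=13.588 → R3 fires; E=8 G=7 Y=2 P=5
Draw 5: a1=2.224, a2=2.569, a3=7.472, a4=4.704, a0=16.969; τ=−ln(0.3118)/16.969=0.069 → t=0.492; u2·a0=0.2910·16.969=4.938; a1+a2=4.793 < 4.938 ≤ a1+…+a3=12.265 → R3 fires; E=9 G=9 Y=1 P=5
Draw 6: a1=2.502, a2=3.303, a3=4.203, a4=6.804, a0=16.812; τ=−ln(0.4851)/16.812=0.043 → t=0.535; u2·a0=0.7703·16.812=12.950; a1+…+a3=10.008 < 12.950 ≤ a1+…+a4=16.812 → R4 fires; E=9 G=8 Y=1 P=5
Draw 7: a1=2.502, a2=2.936, a3=4.203, a4=6.048, a0=15.689; τ=−ln(0.1220)/15.689=0.134 → t=0.669; u2·a0=0.5134·15.689=8.055; a1+a2=5.438 < 8.055 ≤ a1+…+a3=9.641 → R3 fires; E=10 G=10 Y=0 P=5
Draw 8: a1=2.780, a2=3.670, a3=0.000, a4=8.400, a0=14.850; τ=−ln(0.6175)/14.850=0.032 → t=0.702 > T=0.69: stop.
Read off E at T=0.69: 10

E at T = 10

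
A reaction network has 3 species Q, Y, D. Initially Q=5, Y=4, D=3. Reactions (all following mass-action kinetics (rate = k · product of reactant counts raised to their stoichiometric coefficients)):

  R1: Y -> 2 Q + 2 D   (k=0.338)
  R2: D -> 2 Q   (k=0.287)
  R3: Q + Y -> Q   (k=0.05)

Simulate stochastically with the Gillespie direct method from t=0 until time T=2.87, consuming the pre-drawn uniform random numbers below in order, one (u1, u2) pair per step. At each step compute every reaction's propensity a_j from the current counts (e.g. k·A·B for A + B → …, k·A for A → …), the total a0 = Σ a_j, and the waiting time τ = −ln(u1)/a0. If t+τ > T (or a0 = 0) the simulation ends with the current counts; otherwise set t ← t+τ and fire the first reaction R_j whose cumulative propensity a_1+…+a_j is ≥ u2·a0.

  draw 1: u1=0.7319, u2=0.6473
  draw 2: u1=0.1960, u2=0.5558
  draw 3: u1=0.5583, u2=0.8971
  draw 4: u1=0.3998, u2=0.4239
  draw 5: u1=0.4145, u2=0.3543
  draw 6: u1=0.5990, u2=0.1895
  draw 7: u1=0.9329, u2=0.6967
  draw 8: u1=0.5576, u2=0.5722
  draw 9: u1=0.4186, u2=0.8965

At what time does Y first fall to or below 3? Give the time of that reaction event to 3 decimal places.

t=0.000: Q=5 Y=4 D=3
Draw 1: a1=1.352, a2=0.861, a3=1.000, a0=3.213; τ=−ln(0.7319)/3.213=0.097 → t=0.097; u2·a0=0.6473·3.213=2.080; a1=1.352 < 2.080 ≤ a1+a2=2.213 → R2 fires; Q=7 Y=4 D=2
Draw 2: a1=1.352, a2=0.574, a3=1.400, a0=3.326; τ=−ln(0.1960)/3.326=0.490 → t=0.587; u2·a0=0.5558·3.326=1.849; a1=1.352 < 1.849 ≤ a1+a2=1.926 → R2 fires; Q=9 Y=4 D=1
Draw 3: a1=1.352, a2=0.287, a3=1.800, a0=3.439; τ=−ln(0.5583)/3.439=0.169 → t=0.757; u2·a0=0.8971·3.439=3.085; a1+a2=1.639 < 3.085 ≤ a1+…+a3=3.439 → R3 fires; Q=9 Y=3 D=1
Draw 4: a1=1.014, a2=0.287, a3=1.350, a0=2.651; τ=−ln(0.3998)/2.651=0.346 → t=1.102; u2·a0=0.4239·2.651=1.124; a1=1.014 < 1.124 ≤ a1+a2=1.301 → R2 fires; Q=11 Y=3 D=0
Draw 5: a1=1.014, a2=0.000, a3=1.650, a0=2.664; τ=−ln(0.4145)/2.664=0.331 → t=1.433; u2·a0=0.3543·2.664=0.944 ≤ a1=1.014 → R1 fires; Q=13 Y=2 D=2
Draw 6: a1=0.676, a2=0.574, a3=1.300, a0=2.550; τ=−ln(0.5990)/2.550=0.201 → t=1.634; u2·a0=0.1895·2.550=0.483 ≤ a1=0.676 → R1 fires; Q=15 Y=1 D=4
Draw 7: a1=0.338, a2=1.148, a3=0.750, a0=2.236; τ=−ln(0.9329)/2.236=0.031 → t=1.665; u2·a0=0.6967·2.236=1.558; a1+a2=1.486 < 1.558 ≤ a1+…+a3=2.236 → R3 fires; Q=15 Y=0 D=4
Draw 8: a1=0.000, a2=1.148, a3=0.000, a0=1.148; τ=−ln(0.5576)/1.148=0.509 → t=2.174; u2·a0=0.5722·1.148=0.657; a1=0.000 < 0.657 ≤ a1+a2=1.148 → R2 fires; Q=17 Y=0 D=3
Draw 9: a1=0.000, a2=0.861, a3=0.000, a0=0.861; τ=−ln(0.4186)/0.861=1.011 → t=3.185 > T=2.87: stop.
Y first becomes ≤ 3 when it reaches 3 at the event at t=0.757.

Threshold first reached at t = 0.757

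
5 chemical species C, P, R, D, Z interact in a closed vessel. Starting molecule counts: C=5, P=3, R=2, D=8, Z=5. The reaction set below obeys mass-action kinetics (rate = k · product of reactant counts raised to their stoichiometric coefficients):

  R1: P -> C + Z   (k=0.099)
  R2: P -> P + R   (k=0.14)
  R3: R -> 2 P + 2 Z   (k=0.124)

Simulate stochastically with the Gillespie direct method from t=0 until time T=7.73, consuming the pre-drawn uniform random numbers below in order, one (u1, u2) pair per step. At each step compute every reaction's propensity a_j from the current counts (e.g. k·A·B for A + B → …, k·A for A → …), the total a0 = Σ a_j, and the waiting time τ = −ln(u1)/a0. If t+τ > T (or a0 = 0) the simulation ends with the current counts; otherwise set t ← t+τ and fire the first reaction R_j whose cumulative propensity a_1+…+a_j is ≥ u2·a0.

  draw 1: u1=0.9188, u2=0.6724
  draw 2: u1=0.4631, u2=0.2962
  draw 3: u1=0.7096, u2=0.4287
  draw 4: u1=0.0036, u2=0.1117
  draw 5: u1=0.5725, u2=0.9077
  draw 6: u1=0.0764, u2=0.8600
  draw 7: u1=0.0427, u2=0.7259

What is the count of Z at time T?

Z at T = 10

t=0.000: C=5 P=3 R=2 D=8 Z=5
Draw 1: a1=0.297, a2=0.420, a3=0.248, a0=0.965; τ=−ln(0.9188)/0.965=0.088 → t=0.088; u2·a0=0.6724·0.965=0.649; a1=0.297 < 0.649 ≤ a1+a2=0.717 → R2 fires; C=5 P=3 R=3 D=8 Z=5
Draw 2: a1=0.297, a2=0.420, a3=0.372, a0=1.089; τ=−ln(0.4631)/1.089=0.707 → t=0.795; u2·a0=0.2962·1.089=0.323; a1=0.297 < 0.323 ≤ a1+a2=0.717 → R2 fires; C=5 P=3 R=4 D=8 Z=5
Draw 3: a1=0.297, a2=0.420, a3=0.496, a0=1.213; τ=−ln(0.7096)/1.213=0.283 → t=1.077; u2·a0=0.4287·1.213=0.520; a1=0.297 < 0.520 ≤ a1+a2=0.717 → R2 fires; C=5 P=3 R=5 D=8 Z=5
Draw 4: a1=0.297, a2=0.420, a3=0.620, a0=1.337; τ=−ln(0.0036)/1.337=4.209 → t=5.286; u2·a0=0.1117·1.337=0.149 ≤ a1=0.297 → R1 fires; C=6 P=2 R=5 D=8 Z=6
Draw 5: a1=0.198, a2=0.280, a3=0.620, a0=1.098; τ=−ln(0.5725)/1.098=0.508 → t=5.794; u2·a0=0.9077·1.098=0.997; a1+a2=0.478 < 0.997 ≤ a1+…+a3=1.098 → R3 fires; C=6 P=4 R=4 D=8 Z=8
Draw 6: a1=0.396, a2=0.560, a3=0.496, a0=1.452; τ=−ln(0.0764)/1.452=1.771 → t=7.565; u2·a0=0.8600·1.452=1.249; a1+a2=0.956 < 1.249 ≤ a1+…+a3=1.452 → R3 fires; C=6 P=6 R=3 D=8 Z=10
Draw 7: a1=0.594, a2=0.840, a3=0.372, a0=1.806; τ=−ln(0.0427)/1.806=1.746 → t=9.311 > T=7.73: stop.
Read off Z at T=7.73: 10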